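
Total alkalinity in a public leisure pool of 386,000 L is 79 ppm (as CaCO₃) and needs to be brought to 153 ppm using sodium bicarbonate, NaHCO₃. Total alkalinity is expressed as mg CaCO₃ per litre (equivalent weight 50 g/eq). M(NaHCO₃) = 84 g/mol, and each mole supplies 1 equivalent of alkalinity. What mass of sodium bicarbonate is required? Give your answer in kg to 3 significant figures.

Alkalinity to add: (153 − 79) = 74 mg/L as CaCO₃ × 386,000 L = 28,560 g as CaCO₃.
Equivalents: 28,560 g ÷ 50 g/eq = 571.3 eq.
NaHCO₃ supplies 1 eq per mole → 571.3 mol.
Mass: 571.3 mol × 84 g/mol = 47,990 g.

48.0 kg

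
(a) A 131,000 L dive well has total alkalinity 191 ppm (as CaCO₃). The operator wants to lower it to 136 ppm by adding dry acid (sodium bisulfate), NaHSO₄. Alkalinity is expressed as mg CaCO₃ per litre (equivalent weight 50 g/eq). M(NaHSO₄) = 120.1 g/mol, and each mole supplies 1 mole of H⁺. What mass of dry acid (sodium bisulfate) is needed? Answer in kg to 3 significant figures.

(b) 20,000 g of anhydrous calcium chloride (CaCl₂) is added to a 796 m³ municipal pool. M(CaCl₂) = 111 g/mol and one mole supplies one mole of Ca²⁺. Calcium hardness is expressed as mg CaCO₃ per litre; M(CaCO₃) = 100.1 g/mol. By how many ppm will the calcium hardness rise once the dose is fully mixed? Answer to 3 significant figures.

(a) Alkalinity to neutralize: (191 − 136) = 55 mg/L as CaCO₃ × 131,000 L = 7205 g as CaCO₃.
(a) Equivalents of H⁺ required: 7205 ÷ 50 g/eq = 144.1 eq = 144.1 mol NaHSO₄.
(a) Mass of NaHSO₄: 144.1 × 120.1 = 17,310 g.

(b) Volume: 796 m³ = 796,000 L.
(b) Moles of Ca²⁺: 20,000 g ÷ 111 g/mol = 180.2 mol.
(b) As CaCO₃: 180.2 mol × 100.1 g/mol = 18,040 g.
(b) Rise: 18,040 g / 796,000 L × 1000 = 22.66 mg/L.

(a) 17.3 kg; (b) 22.7 ppm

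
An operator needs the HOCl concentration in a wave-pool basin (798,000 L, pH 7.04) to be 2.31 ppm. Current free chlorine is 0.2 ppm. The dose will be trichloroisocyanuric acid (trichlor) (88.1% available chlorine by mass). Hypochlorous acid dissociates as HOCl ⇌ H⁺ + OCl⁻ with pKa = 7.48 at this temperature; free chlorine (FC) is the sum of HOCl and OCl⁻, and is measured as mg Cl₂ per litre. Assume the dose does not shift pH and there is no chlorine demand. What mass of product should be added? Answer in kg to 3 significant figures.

[OCl⁻]/[HOCl] = 10^(pH − pKa) = 10^(7.04 − 7.48) = 0.3631; fraction as HOCl = 1/(1 + 0.3631) = 0.7336.
Free chlorine required for 2.31 ppm HOCl: 2.31 / 0.7336 = 3.149 ppm.
FC to add: 3.149 − 0.2 = 2.949 mg/L as Cl₂.
Cl₂ equivalent: 2.949 mg/L × 798,000 L = 2353 g.
Product at 88.1% available Cl: 2353 / 0.881 = 2671 g.

2.67 kg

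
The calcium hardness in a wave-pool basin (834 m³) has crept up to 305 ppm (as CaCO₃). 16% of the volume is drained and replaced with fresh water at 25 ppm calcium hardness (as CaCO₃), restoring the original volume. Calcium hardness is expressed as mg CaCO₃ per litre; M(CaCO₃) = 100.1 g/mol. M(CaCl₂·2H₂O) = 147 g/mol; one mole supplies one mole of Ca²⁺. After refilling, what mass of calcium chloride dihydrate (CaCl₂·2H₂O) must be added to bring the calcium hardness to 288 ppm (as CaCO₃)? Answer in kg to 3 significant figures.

34.0 kg

Volume: 834 m³ = 834,000 L.
After draining 16% and refilling: 305 × 0.84 + 25 × 0.16 = 260.2 ppm.
Deficit to target: 288 − 260.2 = 27.8 mg/L.
As CaCO₃: 27.8 mg/L × 834,000 L = 23,190 g; ÷ 100.1 = 231.6 mol Ca²⁺.
Mass: 231.6 × 147 = 34,050 g.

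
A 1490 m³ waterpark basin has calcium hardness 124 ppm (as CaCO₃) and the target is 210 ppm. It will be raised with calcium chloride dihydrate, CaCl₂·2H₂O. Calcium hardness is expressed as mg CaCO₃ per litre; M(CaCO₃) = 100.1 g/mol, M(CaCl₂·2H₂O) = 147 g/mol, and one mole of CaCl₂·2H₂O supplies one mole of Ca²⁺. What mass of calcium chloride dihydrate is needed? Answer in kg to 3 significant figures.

Volume: 1490 m³ = 1,490,000 L.
Hardness to add: (210 − 124) = 86 mg/L as CaCO₃ × 1,490,000 L = 128,100 g as CaCO₃.
Moles of Ca²⁺ (1 mol Ca²⁺ ≡ 1 mol CaCO₃): 128,100 / 100.1 g/mol = 1280 mol.
Mass of CaCl₂·2H₂O: 1280 × 147 = 188,200 g.

188 kg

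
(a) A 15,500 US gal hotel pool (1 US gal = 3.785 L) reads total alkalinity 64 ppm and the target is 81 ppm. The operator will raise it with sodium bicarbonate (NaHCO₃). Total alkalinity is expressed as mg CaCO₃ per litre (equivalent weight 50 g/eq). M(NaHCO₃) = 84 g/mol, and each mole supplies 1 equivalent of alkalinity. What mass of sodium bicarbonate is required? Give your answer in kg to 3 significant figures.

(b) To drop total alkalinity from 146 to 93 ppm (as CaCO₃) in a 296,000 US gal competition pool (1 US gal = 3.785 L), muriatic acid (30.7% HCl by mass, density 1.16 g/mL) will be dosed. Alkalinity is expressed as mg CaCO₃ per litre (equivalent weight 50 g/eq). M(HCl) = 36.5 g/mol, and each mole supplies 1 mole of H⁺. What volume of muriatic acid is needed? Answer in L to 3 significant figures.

(a) Volume: 15,500 US gal × 3.785 L/gal = 58,668 L.
(a) Alkalinity to add: (81 − 64) = 17 mg/L as CaCO₃ × 58,668 L = 997.3 g as CaCO₃.
(a) Equivalents: 997.3 g ÷ 50 g/eq = 19.95 eq.
(a) NaHCO₃ supplies 1 eq per mole → 19.95 mol.
(a) Mass: 19.95 mol × 84 g/mol = 1676 g.

(b) Volume: 296,000 US gal × 3.785 L/gal = 1,120,360 L.
(b) Alkalinity to neutralize: (146 − 93) = 53 mg/L as CaCO₃ × 1,120,360 L = 59,380 g as CaCO₃.
(b) Equivalents of H⁺ required: 59,380 ÷ 50 g/eq = 1188 eq = 1188 mol HCl.
(b) Mass of HCl: 1188 × 36.5 = 43,350 g.
(b) Mass of 30.7% solution: 43,350 / 0.307 = 141,200 g.
(b) Volume: 141,200 g ÷ 1.16 g/mL = 121,700 mL.

(a) 1.68 kg; (b) 122 L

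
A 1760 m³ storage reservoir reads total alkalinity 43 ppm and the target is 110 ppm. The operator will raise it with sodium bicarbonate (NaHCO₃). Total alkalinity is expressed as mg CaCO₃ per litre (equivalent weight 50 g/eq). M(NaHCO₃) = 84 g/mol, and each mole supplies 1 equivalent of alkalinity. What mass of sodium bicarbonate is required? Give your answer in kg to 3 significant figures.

Volume: 1760 m³ = 1,760,000 L.
Alkalinity to add: (110 − 43) = 67 mg/L as CaCO₃ × 1,760,000 L = 117,900 g as CaCO₃.
Equivalents: 117,900 g ÷ 50 g/eq = 2358 eq.
NaHCO₃ supplies 1 eq per mole → 2358 mol.
Mass: 2358 mol × 84 g/mol = 198,100 g.

198 kg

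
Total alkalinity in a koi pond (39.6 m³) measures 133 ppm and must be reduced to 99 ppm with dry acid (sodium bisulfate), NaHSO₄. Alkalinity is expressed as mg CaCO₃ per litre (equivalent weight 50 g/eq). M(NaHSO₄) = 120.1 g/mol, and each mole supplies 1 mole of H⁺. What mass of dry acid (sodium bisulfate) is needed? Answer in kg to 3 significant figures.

Volume: 39.6 m³ = 39,600 L.
Alkalinity to neutralize: (133 − 99) = 34 mg/L as CaCO₃ × 39,600 L = 1346 g as CaCO₃.
Equivalents of H⁺ required: 1346 ÷ 50 g/eq = 26.93 eq = 26.93 mol NaHSO₄.
Mass of NaHSO₄: 26.93 × 120.1 = 3234 g.

3.23 kg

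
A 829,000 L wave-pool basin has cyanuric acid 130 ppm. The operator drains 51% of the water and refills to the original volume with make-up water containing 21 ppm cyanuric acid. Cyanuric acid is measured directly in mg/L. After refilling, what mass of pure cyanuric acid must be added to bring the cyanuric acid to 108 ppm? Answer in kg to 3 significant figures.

After draining 51% and refilling: 130 × 0.49 + 21 × 0.51 = 74.41 ppm.
Deficit to target: 108 − 74.41 = 33.59 mg/L.
Mass: 33.59 mg/L × 829,000 L = 27,850 g cyanuric acid.

27.8 kg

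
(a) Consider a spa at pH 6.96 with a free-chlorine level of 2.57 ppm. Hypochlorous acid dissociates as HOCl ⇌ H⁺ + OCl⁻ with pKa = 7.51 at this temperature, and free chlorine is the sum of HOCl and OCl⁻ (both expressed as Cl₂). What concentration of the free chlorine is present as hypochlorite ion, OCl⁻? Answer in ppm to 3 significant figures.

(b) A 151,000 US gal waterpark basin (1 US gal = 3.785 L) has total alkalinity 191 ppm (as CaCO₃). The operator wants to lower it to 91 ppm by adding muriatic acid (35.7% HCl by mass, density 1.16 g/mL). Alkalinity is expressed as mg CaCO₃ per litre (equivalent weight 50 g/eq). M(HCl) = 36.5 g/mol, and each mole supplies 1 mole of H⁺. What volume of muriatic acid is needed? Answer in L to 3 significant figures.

(a) [OCl⁻]/[HOCl] = 10^(pH − pKa) = 10^(6.96 − 7.51) = 10^-0.55 = 0.2818.
(a) Fraction as HOCl = 1 / (1 + 0.2818) = 0.7801.
(a) OCl⁻ = (1 − 0.7801) × 2.57 ppm = 0.5651 ppm.

(b) Volume: 151,000 US gal × 3.785 L/gal = 571,535 L.
(b) Alkalinity to neutralize: (191 − 91) = 100 mg/L as CaCO₃ × 571,535 L = 57,150 g as CaCO₃.
(b) Equivalents of H⁺ required: 57,150 ÷ 50 g/eq = 1143 eq = 1143 mol HCl.
(b) Mass of HCl: 1143 × 36.5 = 41,720 g.
(b) Mass of 35.7% solution: 41,720 / 0.357 = 116,900 g.
(b) Volume: 116,900 g ÷ 1.16 g/mL = 100,700 mL.

(a) 0.565 ppm; (b) 101 L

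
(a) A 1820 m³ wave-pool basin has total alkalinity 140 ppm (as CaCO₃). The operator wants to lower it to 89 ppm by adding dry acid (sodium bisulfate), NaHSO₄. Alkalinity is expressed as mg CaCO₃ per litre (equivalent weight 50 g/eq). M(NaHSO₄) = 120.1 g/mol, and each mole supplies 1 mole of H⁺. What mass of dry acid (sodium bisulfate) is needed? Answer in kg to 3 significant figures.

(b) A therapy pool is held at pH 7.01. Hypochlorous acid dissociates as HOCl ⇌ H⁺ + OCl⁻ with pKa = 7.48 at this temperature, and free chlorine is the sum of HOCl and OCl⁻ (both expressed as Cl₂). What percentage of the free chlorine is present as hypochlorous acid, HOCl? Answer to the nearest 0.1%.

(a) 223 kg; (b) 74.7%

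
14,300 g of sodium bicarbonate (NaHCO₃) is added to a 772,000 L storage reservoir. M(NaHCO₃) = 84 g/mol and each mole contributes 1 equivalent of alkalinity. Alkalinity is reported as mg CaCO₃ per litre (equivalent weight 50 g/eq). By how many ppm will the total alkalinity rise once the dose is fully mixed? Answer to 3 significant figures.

11.0 ppm

Moles of NaHCO₃: 14,300 g ÷ 84 g/mol = 170.2 mol → 170.2 eq of alkalinity.
As CaCO₃: 170.2 eq × 50 g/eq = 8512 g.
Rise: 8512 g / 772,000 L × 1000 = 11.03 mg/L.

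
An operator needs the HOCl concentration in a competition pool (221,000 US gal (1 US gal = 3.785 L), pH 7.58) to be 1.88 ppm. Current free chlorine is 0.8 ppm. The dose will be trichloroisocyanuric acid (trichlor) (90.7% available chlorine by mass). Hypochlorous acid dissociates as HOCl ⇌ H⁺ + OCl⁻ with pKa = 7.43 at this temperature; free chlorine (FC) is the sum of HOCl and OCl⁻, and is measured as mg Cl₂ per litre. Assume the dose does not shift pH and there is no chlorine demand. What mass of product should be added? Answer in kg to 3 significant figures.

3.45 kg

Volume: 221,000 US gal × 3.785 L/gal = 836,485 L.
[OCl⁻]/[HOCl] = 10^(pH − pKa) = 10^(7.58 − 7.43) = 1.413; fraction as HOCl = 1/(1 + 1.413) = 0.4145.
Free chlorine required for 1.88 ppm HOCl: 1.88 / 0.4145 = 4.536 ppm.
FC to add: 4.536 − 0.8 = 3.736 mg/L as Cl₂.
Cl₂ equivalent: 3.736 mg/L × 836,485 L = 3125 g.
Product at 90.7% available Cl: 3125 / 0.907 = 3445 g.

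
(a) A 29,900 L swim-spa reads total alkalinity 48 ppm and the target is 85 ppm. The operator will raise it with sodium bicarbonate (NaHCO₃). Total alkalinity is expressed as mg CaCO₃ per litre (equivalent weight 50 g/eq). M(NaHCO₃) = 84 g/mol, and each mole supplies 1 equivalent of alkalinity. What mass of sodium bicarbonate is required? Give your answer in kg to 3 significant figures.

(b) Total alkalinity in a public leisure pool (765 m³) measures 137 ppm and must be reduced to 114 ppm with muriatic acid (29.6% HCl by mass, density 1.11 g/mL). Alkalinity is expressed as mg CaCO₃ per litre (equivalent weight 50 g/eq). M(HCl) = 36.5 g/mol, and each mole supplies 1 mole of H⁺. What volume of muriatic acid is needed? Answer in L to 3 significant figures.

(a) Alkalinity to add: (85 − 48) = 37 mg/L as CaCO₃ × 29,900 L = 1106 g as CaCO₃.
(a) Equivalents: 1106 g ÷ 50 g/eq = 22.13 eq.
(a) NaHCO₃ supplies 1 eq per mole → 22.13 mol.
(a) Mass: 22.13 mol × 84 g/mol = 1859 g.

(b) Volume: 765 m³ = 765,000 L.
(b) Alkalinity to neutralize: (137 − 114) = 23 mg/L as CaCO₃ × 765,000 L = 17,600 g as CaCO₃.
(b) Equivalents of H⁺ required: 17,600 ÷ 50 g/eq = 351.9 eq = 351.9 mol HCl.
(b) Mass of HCl: 351.9 × 36.5 = 12,840 g.
(b) Mass of 29.6% solution: 12,840 / 0.296 = 43,390 g.
(b) Volume: 43,390 g ÷ 1.11 g/mL = 39,090 mL.

(a) 1.86 kg; (b) 39.1 L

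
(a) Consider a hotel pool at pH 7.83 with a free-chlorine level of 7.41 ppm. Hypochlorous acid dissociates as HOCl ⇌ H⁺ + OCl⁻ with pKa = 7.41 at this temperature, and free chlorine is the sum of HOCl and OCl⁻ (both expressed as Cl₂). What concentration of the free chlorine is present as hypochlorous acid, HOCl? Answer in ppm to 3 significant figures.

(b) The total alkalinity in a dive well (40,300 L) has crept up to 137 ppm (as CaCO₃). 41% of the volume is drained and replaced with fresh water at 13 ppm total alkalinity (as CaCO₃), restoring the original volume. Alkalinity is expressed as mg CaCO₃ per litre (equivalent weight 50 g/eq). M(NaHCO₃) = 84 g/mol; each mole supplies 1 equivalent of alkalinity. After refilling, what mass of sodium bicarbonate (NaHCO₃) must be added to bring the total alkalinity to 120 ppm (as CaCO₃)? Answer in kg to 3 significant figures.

(a) 2.04 ppm; (b) 2.29 kg

(a) [OCl⁻]/[HOCl] = 10^(pH − pKa) = 10^(7.83 − 7.41) = 10^0.42 = 2.63.
(a) Fraction as HOCl = 1 / (1 + 2.63) = 0.2755.
(a) HOCl = 0.2755 × 7.41 ppm = 2.041 ppm.

(b) After draining 41% and refilling: 137 × 0.59 + 13 × 0.41 = 86.16 ppm.
(b) Deficit to target: 120 − 86.16 = 33.84 mg/L.
(b) As CaCO₃: 33.84 mg/L × 40,300 L = 1364 g; ÷ 50 g/eq ÷ 1 = 27.28 mol NaHCO₃.
(b) Mass: 27.28 × 84 = 2291 g.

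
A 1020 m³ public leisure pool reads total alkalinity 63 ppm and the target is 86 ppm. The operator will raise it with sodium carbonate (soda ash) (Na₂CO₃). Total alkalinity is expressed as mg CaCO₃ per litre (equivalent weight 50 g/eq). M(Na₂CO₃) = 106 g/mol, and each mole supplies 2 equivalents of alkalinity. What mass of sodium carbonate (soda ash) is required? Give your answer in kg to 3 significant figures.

24.9 kg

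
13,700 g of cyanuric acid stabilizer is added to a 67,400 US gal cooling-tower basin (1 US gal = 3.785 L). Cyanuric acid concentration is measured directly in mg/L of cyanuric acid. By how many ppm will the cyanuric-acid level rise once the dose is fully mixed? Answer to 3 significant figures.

Volume: 67,400 US gal × 3.785 L/gal = 255,109 L.
Rise: 13,700 g / 255,109 L × 1000 = 53.7 mg/L.

53.7 ppm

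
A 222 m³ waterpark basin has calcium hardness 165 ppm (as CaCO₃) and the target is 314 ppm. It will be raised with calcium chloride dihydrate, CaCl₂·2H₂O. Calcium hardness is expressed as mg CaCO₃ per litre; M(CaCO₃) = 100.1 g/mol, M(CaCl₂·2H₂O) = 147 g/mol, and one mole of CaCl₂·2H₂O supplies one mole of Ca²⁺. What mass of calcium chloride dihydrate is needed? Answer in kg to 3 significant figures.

48.6 kg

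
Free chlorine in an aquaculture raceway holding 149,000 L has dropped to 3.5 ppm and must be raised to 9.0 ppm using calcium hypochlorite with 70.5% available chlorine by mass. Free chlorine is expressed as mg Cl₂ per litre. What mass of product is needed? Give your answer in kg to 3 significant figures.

Chlorine deficit: 9.0 − 3.5 = 5.5 ppm = 5.5 mg/L as Cl₂.
Cl₂ equivalent needed: 5.5 mg/L × 149,000 L = 819,500 mg = 819.5 g.
Product at 70.5% available chlorine: 819.5 / 0.705 = 1162 g.

1.16 kg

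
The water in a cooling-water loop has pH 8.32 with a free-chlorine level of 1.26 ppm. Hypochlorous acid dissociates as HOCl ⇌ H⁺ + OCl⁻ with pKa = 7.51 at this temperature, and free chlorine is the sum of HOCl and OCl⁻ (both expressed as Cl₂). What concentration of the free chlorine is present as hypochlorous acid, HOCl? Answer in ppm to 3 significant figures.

0.169 ppm

[OCl⁻]/[HOCl] = 10^(pH − pKa) = 10^(8.32 − 7.51) = 10^0.81 = 6.457.
Fraction as HOCl = 1 / (1 + 6.457) = 0.1341.
HOCl = 0.1341 × 1.26 ppm = 0.169 ppm.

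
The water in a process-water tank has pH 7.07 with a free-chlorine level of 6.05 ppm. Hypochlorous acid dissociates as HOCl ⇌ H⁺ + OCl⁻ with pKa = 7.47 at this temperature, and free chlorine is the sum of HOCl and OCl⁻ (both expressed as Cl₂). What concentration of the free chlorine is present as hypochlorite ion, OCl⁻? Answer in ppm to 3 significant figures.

[OCl⁻]/[HOCl] = 10^(pH − pKa) = 10^(7.07 − 7.47) = 10^-0.40 = 0.3981.
Fraction as HOCl = 1 / (1 + 0.3981) = 0.7153.
OCl⁻ = (1 − 0.7153) × 6.05 ppm = 1.723 ppm.

1.72 ppm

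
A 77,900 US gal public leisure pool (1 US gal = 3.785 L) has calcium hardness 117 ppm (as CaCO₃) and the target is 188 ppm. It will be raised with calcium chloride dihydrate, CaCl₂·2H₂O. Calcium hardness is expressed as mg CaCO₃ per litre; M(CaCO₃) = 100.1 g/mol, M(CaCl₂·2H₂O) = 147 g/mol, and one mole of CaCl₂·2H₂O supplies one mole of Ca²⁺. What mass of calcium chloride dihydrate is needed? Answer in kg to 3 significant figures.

30.7 kg

Volume: 77,900 US gal × 3.785 L/gal = 294,852 L.
Hardness to add: (188 − 117) = 71 mg/L as CaCO₃ × 294,852 L = 20,930 g as CaCO₃.
Moles of Ca²⁺ (1 mol Ca²⁺ ≡ 1 mol CaCO₃): 20,930 / 100.1 g/mol = 209.1 mol.
Mass of CaCl₂·2H₂O: 209.1 × 147 = 30,740 g.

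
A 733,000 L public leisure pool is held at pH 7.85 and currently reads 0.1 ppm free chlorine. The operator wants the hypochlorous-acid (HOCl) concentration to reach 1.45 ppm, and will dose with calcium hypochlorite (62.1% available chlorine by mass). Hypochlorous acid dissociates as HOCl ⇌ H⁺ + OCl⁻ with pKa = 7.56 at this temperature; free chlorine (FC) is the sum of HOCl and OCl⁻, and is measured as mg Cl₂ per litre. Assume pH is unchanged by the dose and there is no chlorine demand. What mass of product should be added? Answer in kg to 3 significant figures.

4.93 kg

[OCl⁻]/[HOCl] = 10^(pH − pKa) = 10^(7.85 − 7.56) = 1.95; fraction as HOCl = 1/(1 + 1.95) = 0.339.
Free chlorine required for 1.45 ppm HOCl: 1.45 / 0.339 = 4.277 ppm.
FC to add: 4.277 − 0.1 = 4.177 mg/L as Cl₂.
Cl₂ equivalent: 4.177 mg/L × 733,000 L = 3062 g.
Product at 62.1% available Cl: 3062 / 0.621 = 4931 g.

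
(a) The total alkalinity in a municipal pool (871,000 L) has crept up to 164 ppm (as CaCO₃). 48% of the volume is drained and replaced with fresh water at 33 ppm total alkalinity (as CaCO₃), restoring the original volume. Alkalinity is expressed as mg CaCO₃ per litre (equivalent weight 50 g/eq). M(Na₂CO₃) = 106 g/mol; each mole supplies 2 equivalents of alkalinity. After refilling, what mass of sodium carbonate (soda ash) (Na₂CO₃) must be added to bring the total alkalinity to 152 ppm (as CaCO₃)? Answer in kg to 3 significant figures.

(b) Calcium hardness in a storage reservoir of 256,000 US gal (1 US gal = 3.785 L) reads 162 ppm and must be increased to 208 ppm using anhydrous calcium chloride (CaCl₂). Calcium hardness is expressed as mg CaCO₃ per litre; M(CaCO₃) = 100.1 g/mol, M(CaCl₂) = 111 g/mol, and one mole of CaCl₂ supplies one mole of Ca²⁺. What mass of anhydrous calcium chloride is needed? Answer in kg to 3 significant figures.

(a) After draining 48% and refilling: 164 × 0.52 + 33 × 0.48 = 101.12 ppm.
(a) Deficit to target: 152 − 101.12 = 50.88 mg/L.
(a) As CaCO₃: 50.88 mg/L × 871,000 L = 44,320 g; ÷ 50 g/eq ÷ 2 = 443.2 mol Na₂CO₃.
(a) Mass: 443.2 × 106 = 46,980 g.

(b) Volume: 256,000 US gal × 3.785 L/gal = 968,960 L.
(b) Hardness to add: (208 − 162) = 46 mg/L as CaCO₃ × 968,960 L = 44,570 g as CaCO₃.
(b) Moles of Ca²⁺ (1 mol Ca²⁺ ≡ 1 mol CaCO₃): 44,570 / 100.1 g/mol = 445.3 mol.
(b) Mass of CaCl₂: 445.3 × 111 = 49,430 g.

(a) 47.0 kg; (b) 49.4 kg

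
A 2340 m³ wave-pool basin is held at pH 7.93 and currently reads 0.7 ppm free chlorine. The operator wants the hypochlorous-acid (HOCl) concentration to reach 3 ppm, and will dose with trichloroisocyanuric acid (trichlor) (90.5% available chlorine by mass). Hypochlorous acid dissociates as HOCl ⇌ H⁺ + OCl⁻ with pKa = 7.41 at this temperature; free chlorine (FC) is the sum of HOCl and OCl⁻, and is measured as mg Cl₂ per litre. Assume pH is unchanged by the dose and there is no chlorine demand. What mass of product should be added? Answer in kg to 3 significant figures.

31.6 kg

Volume: 2340 m³ = 2,340,000 L.
[OCl⁻]/[HOCl] = 10^(pH − pKa) = 10^(7.93 − 7.41) = 3.311; fraction as HOCl = 1/(1 + 3.311) = 0.2319.
Free chlorine required for 3 ppm HOCl: 3 / 0.2319 = 12.93 ppm.
FC to add: 12.93 − 0.7 = 12.23 mg/L as Cl₂.
Cl₂ equivalent: 12.23 mg/L × 2,340,000 L = 28,630 g.
Product at 90.5% available Cl: 28,630 / 0.905 = 31,630 g.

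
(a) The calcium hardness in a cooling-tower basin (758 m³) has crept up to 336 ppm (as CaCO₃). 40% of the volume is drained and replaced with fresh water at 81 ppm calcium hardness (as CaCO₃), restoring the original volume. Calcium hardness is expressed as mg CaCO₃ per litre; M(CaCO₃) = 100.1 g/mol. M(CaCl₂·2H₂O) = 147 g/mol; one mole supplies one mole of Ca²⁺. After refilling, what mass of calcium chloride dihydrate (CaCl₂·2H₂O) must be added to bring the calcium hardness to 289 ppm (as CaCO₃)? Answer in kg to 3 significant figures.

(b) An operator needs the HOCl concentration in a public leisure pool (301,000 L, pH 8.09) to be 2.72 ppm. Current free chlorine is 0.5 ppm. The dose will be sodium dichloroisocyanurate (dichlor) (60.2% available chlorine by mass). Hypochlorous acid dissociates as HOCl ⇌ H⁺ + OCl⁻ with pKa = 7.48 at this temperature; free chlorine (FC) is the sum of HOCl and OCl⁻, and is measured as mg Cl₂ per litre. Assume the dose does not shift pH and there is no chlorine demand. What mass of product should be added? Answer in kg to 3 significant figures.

(a) Volume: 758 m³ = 758,000 L.
(a) After draining 40% and refilling: 336 × 0.60 + 81 × 0.40 = 234 ppm.
(a) Deficit to target: 289 − 234 = 55 mg/L.
(a) As CaCO₃: 55 mg/L × 758,000 L = 41,690 g; ÷ 100.1 = 416.5 mol Ca²⁺.
(a) Mass: 416.5 × 147 = 61,220 g.

(b) [OCl⁻]/[HOCl] = 10^(pH − pKa) = 10^(8.09 − 7.48) = 4.074; fraction as HOCl = 1/(1 + 4.074) = 0.1971.
(b) Free chlorine required for 2.72 ppm HOCl: 2.72 / 0.1971 = 13.8 ppm.
(b) FC to add: 13.8 − 0.5 = 13.3 mg/L as Cl₂.
(b) Cl₂ equivalent: 13.3 mg/L × 301,000 L = 4004 g.
(b) Product at 60.2% available Cl: 4004 / 0.602 = 6650 g.

(a) 61.2 kg; (b) 6.65 kg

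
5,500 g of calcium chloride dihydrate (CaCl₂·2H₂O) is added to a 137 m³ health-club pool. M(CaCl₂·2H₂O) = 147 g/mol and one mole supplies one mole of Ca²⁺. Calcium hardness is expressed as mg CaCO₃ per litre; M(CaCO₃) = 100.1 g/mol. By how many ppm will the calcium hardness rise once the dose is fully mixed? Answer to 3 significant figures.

27.3 ppm

Volume: 137 m³ = 137,000 L.
Moles of Ca²⁺: 5,500 g ÷ 147 g/mol = 37.41 mol.
As CaCO₃: 37.41 mol × 100.1 g/mol = 3745 g.
Rise: 3745 g / 137,000 L × 1000 = 27.34 mg/L.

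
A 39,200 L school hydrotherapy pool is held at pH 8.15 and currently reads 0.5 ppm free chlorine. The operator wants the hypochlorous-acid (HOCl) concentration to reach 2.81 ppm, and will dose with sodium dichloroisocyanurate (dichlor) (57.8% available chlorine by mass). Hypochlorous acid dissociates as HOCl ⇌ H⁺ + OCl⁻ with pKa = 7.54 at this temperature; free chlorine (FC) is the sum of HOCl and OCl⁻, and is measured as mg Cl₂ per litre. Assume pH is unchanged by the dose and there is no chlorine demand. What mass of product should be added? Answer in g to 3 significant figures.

933 g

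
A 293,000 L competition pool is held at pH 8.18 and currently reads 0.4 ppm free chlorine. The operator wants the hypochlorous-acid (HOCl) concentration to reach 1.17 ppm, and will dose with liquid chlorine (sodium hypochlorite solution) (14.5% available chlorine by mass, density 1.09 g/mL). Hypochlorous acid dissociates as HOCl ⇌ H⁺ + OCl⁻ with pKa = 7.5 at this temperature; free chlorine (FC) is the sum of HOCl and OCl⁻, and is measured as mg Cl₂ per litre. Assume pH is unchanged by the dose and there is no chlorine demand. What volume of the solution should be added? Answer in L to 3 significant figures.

11.8 L

[OCl⁻]/[HOCl] = 10^(pH − pKa) = 10^(8.18 − 7.5) = 4.786; fraction as HOCl = 1/(1 + 4.786) = 0.1728.
Free chlorine required for 1.17 ppm HOCl: 1.17 / 0.1728 = 6.77 ppm.
FC to add: 6.77 − 0.4 = 6.37 mg/L as Cl₂.
Cl₂ equivalent: 6.37 mg/L × 293,000 L = 1866 g.
Product at 14.5% available Cl: 1866 / 0.145 = 12,870 g.
Volume: 12,870 g ÷ 1.09 g/mL = 11,810 mL.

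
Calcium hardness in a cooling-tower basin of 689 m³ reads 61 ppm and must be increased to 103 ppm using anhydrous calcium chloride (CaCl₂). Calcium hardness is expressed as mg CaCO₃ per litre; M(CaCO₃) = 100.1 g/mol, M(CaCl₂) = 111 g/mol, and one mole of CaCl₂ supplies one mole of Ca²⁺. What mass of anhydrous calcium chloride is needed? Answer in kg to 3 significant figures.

Volume: 689 m³ = 689,000 L.
Hardness to add: (103 − 61) = 42 mg/L as CaCO₃ × 689,000 L = 28,940 g as CaCO₃.
Moles of Ca²⁺ (1 mol Ca²⁺ ≡ 1 mol CaCO₃): 28,940 / 100.1 g/mol = 289.1 mol.
Mass of CaCl₂: 289.1 × 111 = 32,090 g.

32.1 kg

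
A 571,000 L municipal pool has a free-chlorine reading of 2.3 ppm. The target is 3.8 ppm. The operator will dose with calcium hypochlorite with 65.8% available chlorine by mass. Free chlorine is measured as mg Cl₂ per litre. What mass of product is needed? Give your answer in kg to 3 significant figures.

1.30 kg

Chlorine deficit: 3.8 − 2.3 = 1.5 ppm = 1.5 mg/L as Cl₂.
Cl₂ equivalent needed: 1.5 mg/L × 571,000 L = 856,500 mg = 856.5 g.
Product at 65.8% available chlorine: 856.5 / 0.658 = 1302 g.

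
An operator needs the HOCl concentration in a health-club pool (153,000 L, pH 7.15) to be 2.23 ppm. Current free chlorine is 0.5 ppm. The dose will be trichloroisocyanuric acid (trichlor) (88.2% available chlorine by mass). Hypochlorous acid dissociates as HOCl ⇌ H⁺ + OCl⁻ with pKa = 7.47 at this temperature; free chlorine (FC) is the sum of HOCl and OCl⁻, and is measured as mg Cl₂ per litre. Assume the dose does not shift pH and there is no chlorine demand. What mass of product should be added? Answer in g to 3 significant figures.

485 g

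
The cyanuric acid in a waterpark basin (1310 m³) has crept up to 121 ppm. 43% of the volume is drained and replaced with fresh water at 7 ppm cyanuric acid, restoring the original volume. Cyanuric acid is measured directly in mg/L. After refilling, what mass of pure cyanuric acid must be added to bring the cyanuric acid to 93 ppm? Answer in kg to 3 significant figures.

Volume: 1310 m³ = 1,310,000 L.
After draining 43% and refilling: 121 × 0.57 + 7 × 0.43 = 71.98 ppm.
Deficit to target: 93 − 71.98 = 21.02 mg/L.
Mass: 21.02 mg/L × 1,310,000 L = 27,540 g cyanuric acid.

27.5 kg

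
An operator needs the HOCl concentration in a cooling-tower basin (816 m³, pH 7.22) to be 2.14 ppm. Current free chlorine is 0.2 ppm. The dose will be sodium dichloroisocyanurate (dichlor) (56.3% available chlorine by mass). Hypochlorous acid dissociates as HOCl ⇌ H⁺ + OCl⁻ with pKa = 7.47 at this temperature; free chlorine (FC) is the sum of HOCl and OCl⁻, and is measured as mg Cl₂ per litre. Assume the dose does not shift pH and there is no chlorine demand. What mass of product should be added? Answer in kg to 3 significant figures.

Volume: 816 m³ = 816,000 L.
[OCl⁻]/[HOCl] = 10^(pH − pKa) = 10^(7.22 − 7.47) = 0.5623; fraction as HOCl = 1/(1 + 0.5623) = 0.6401.
Free chlorine required for 2.14 ppm HOCl: 2.14 / 0.6401 = 3.343 ppm.
FC to add: 3.343 − 0.2 = 3.143 mg/L as Cl₂.
Cl₂ equivalent: 3.143 mg/L × 816,000 L = 2565 g.
Product at 56.3% available Cl: 2565 / 0.563 = 4556 g.

4.56 kg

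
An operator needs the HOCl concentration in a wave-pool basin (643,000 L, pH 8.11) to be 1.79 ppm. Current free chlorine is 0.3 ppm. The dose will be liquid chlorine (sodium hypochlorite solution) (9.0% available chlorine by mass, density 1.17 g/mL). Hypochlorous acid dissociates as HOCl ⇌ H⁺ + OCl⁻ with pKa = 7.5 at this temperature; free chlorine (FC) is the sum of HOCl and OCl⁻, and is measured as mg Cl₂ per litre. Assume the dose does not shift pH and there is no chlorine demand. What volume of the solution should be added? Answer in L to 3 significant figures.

53.6 L

[OCl⁻]/[HOCl] = 10^(pH − pKa) = 10^(8.11 − 7.5) = 4.074; fraction as HOCl = 1/(1 + 4.074) = 0.1971.
Free chlorine required for 1.79 ppm HOCl: 1.79 / 0.1971 = 9.082 ppm.
FC to add: 9.082 − 0.3 = 8.782 mg/L as Cl₂.
Cl₂ equivalent: 8.782 mg/L × 643,000 L = 5647 g.
Product at 9.0% available Cl: 5647 / 0.09 = 62,740 g.
Volume: 62,740 g ÷ 1.17 g/mL = 53,630 mL.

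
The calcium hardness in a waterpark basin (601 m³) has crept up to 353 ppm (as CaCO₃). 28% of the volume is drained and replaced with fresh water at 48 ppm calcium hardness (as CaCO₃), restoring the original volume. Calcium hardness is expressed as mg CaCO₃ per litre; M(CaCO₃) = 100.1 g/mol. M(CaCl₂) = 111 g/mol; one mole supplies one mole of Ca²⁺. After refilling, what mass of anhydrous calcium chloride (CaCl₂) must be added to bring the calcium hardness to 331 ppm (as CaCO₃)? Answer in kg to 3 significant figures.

42.3 kg

Volume: 601 m³ = 601,000 L.
After draining 28% and refilling: 353 × 0.72 + 48 × 0.28 = 267.6 ppm.
Deficit to target: 331 − 267.6 = 63.4 mg/L.
As CaCO₃: 63.4 mg/L × 601,000 L = 38,100 g; ÷ 100.1 = 380.7 mol Ca²⁺.
Mass: 380.7 × 111 = 42,250 g.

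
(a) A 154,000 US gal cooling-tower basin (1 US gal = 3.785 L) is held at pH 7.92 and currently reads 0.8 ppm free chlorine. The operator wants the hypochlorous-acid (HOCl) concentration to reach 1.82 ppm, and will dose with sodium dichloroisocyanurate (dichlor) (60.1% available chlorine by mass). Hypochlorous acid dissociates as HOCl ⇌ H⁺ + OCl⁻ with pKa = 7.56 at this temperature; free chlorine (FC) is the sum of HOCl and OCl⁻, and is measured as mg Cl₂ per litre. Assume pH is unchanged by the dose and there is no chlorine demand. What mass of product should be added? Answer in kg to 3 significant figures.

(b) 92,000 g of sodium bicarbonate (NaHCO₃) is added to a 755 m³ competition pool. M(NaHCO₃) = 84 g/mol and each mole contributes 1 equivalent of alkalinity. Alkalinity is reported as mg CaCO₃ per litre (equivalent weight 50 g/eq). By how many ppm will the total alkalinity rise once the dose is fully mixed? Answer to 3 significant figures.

(a) 5.03 kg; (b) 72.5 ppm

(a) Volume: 154,000 US gal × 3.785 L/gal = 582,890 L.
(a) [OCl⁻]/[HOCl] = 10^(pH − pKa) = 10^(7.92 − 7.56) = 2.291; fraction as HOCl = 1/(1 + 2.291) = 0.3039.
(a) Free chlorine required for 1.82 ppm HOCl: 1.82 / 0.3039 = 5.989 ppm.
(a) FC to add: 5.989 − 0.8 = 5.189 mg/L as Cl₂.
(a) Cl₂ equivalent: 5.189 mg/L × 582,890 L = 3025 g.
(a) Product at 60.1% available Cl: 3025 / 0.601 = 5033 g.

(b) Volume: 755 m³ = 755,000 L.
(b) Moles of NaHCO₃: 92,000 g ÷ 84 g/mol = 1095 mol → 1095 eq of alkalinity.
(b) As CaCO₃: 1095 eq × 50 g/eq = 54,760 g.
(b) Rise: 54,760 g / 755,000 L × 1000 = 72.53 mg/L.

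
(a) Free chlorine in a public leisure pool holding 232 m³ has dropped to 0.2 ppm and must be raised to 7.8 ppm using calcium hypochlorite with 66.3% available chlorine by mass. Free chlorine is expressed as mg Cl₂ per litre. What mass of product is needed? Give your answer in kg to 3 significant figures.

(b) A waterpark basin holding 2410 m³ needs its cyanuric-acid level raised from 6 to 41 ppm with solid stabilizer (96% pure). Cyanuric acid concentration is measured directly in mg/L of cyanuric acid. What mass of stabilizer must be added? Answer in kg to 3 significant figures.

(a) Volume: 232 m³ = 232,000 L.
(a) Chlorine deficit: 7.8 − 0.2 = 7.6 ppm = 7.6 mg/L as Cl₂.
(a) Cl₂ equivalent needed: 7.6 mg/L × 232,000 L = 1,763,000 mg = 1763 g.
(a) Product at 66.3% available chlorine: 1763 / 0.663 = 2659 g.

(b) Volume: 2410 m³ = 2,410,000 L.
(b) CYA to add: (41 − 6) = 35 mg/L × 2,410,000 L = 84,350 g cyanuric acid.
(b) At 96% purity: 84,350 / 0.96 = 87,860 g product.

(a) 2.66 kg; (b) 87.9 kg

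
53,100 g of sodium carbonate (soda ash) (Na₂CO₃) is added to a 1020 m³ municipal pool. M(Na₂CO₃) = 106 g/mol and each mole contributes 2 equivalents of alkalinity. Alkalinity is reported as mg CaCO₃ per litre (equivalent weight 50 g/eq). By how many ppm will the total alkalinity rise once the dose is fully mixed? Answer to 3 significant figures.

49.1 ppm

Volume: 1020 m³ = 1,020,000 L.
Moles of Na₂CO₃: 53,100 g ÷ 106 g/mol = 500.9 mol → 1002 eq of alkalinity.
As CaCO₃: 1002 eq × 50 g/eq = 50,090 g.
Rise: 50,090 g / 1,020,000 L × 1000 = 49.11 mg/L.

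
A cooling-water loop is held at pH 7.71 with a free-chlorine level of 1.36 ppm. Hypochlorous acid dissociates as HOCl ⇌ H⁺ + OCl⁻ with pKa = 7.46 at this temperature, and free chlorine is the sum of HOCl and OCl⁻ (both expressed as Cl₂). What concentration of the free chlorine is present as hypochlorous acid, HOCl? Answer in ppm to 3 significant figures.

0.490 ppm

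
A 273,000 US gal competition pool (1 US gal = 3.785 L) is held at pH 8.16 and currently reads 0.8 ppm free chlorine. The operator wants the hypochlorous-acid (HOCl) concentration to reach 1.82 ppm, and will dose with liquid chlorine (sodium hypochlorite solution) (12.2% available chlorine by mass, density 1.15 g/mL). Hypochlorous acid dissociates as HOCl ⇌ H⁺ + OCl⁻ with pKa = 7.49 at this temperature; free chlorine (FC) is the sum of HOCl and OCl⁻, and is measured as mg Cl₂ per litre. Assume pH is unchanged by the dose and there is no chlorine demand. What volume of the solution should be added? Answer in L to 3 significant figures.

Volume: 273,000 US gal × 3.785 L/gal = 1,033,305 L.
[OCl⁻]/[HOCl] = 10^(pH − pKa) = 10^(8.16 − 7.49) = 4.677; fraction as HOCl = 1/(1 + 4.677) = 0.1761.
Free chlorine required for 1.82 ppm HOCl: 1.82 / 0.1761 = 10.33 ppm.
FC to add: 10.33 − 0.8 = 9.533 mg/L as Cl₂.
Cl₂ equivalent: 9.533 mg/L × 1,033,305 L = 9850 g.
Product at 12.2% available Cl: 9850 / 0.122 = 80,740 g.
Volume: 80,740 g ÷ 1.15 g/mL = 70,210 mL.

70.2 L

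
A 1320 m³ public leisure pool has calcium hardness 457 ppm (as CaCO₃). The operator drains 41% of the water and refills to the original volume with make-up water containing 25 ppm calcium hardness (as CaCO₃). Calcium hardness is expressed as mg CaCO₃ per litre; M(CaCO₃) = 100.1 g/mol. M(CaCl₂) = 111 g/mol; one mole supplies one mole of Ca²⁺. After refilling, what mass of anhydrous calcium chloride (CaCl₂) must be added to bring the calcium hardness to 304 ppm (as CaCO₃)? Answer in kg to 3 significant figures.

35.3 kg

Volume: 1320 m³ = 1,320,000 L.
After draining 41% and refilling: 457 × 0.59 + 25 × 0.41 = 279.88 ppm.
Deficit to target: 304 − 279.88 = 24.12 mg/L.
As CaCO₃: 24.12 mg/L × 1,320,000 L = 31,840 g; ÷ 100.1 = 318.1 mol Ca²⁺.
Mass: 318.1 × 111 = 35,310 g.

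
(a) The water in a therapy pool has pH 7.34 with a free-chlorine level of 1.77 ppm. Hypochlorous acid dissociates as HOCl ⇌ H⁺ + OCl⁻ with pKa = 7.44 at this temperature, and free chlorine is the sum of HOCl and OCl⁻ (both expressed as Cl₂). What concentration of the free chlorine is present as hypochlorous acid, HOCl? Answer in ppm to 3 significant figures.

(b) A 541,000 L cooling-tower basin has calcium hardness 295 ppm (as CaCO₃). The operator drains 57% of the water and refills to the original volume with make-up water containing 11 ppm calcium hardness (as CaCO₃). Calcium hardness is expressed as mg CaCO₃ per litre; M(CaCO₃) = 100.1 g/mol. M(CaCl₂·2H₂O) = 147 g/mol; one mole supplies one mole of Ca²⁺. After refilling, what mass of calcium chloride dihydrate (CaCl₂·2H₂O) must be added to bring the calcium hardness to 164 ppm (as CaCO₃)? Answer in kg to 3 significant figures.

(a) 0.986 ppm; (b) 24.5 kg

(a) [OCl⁻]/[HOCl] = 10^(pH − pKa) = 10^(7.34 − 7.44) = 10^-0.10 = 0.7943.
(a) Fraction as HOCl = 1 / (1 + 0.7943) = 0.5573.
(a) HOCl = 0.5573 × 1.77 ppm = 0.9864 ppm.

(b) After draining 57% and refilling: 295 × 0.43 + 11 × 0.57 = 133.12 ppm.
(b) Deficit to target: 164 − 133.12 = 30.88 mg/L.
(b) As CaCO₃: 30.88 mg/L × 541,000 L = 16,710 g; ÷ 100.1 = 166.9 mol Ca²⁺.
(b) Mass: 166.9 × 147 = 24,530 g.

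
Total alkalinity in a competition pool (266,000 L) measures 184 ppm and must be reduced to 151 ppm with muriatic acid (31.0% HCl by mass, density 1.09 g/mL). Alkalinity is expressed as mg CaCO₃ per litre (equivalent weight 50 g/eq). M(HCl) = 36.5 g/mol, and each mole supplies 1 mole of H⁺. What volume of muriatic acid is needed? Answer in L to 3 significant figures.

19.0 L

Alkalinity to neutralize: (184 − 151) = 33 mg/L as CaCO₃ × 266,000 L = 8778 g as CaCO₃.
Equivalents of H⁺ required: 8778 ÷ 50 g/eq = 175.6 eq = 175.6 mol HCl.
Mass of HCl: 175.6 × 36.5 = 6408 g.
Mass of 31.0% solution: 6408 / 0.31 = 20,670 g.
Volume: 20,670 g ÷ 1.09 g/mL = 18,960 mL.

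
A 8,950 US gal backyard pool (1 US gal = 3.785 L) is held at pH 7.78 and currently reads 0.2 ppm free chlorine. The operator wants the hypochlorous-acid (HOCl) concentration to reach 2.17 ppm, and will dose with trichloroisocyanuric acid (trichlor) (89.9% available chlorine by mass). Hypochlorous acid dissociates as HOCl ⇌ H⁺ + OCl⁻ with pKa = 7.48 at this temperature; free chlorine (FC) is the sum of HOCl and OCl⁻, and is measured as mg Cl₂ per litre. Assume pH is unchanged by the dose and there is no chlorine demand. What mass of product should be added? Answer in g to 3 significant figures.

237 g

Volume: 8,950 US gal × 3.785 L/gal = 33,876 L.
[OCl⁻]/[HOCl] = 10^(pH − pKa) = 10^(7.78 − 7.48) = 1.995; fraction as HOCl = 1/(1 + 1.995) = 0.3339.
Free chlorine required for 2.17 ppm HOCl: 2.17 / 0.3339 = 6.5 ppm.
FC to add: 6.5 − 0.2 = 6.3 mg/L as Cl₂.
Cl₂ equivalent: 6.3 mg/L × 33,876 L = 213.4 g.
Product at 89.9% available Cl: 213.4 / 0.899 = 237.4 g.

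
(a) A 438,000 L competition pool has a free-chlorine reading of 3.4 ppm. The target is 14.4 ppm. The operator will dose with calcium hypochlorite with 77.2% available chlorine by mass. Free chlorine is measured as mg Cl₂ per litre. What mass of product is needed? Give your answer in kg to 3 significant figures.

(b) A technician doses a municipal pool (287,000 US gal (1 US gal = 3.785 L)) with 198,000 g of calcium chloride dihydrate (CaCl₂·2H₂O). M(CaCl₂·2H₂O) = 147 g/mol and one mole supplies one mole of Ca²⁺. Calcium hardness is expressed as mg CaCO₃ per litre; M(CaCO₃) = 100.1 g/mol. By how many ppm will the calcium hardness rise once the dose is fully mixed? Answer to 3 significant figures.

(a) 6.24 kg; (b) 124 ppm

(a) Chlorine deficit: 14.4 − 3.4 = 11 ppm = 11 mg/L as Cl₂.
(a) Cl₂ equivalent needed: 11 mg/L × 438,000 L = 4,818,000 mg = 4818 g.
(a) Product at 77.2% available chlorine: 4818 / 0.772 = 6241 g.

(b) Volume: 287,000 US gal × 3.785 L/gal = 1,086,295 L.
(b) Moles of Ca²⁺: 198,000 g ÷ 147 g/mol = 1347 mol.
(b) As CaCO₃: 1347 mol × 100.1 g/mol = 134,800 g.
(b) Rise: 134,800 g / 1,086,295 L × 1000 = 124.1 mg/L.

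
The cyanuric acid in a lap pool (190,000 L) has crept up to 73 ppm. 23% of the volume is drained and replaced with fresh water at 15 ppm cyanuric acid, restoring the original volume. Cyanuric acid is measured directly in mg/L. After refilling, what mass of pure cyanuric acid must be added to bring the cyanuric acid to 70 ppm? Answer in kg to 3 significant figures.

1.96 kg

After draining 23% and refilling: 73 × 0.77 + 15 × 0.23 = 59.66 ppm.
Deficit to target: 70 − 59.66 = 10.34 mg/L.
Mass: 10.34 mg/L × 190,000 L = 1965 g cyanuric acid.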